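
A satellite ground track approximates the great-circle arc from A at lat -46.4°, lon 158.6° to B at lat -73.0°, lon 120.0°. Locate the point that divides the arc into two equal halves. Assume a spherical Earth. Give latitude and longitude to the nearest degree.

Write both endpoints as unit vectors p₁, p₂ with components (cos φ cos λ, cos φ sin λ, sin φ).
The central angle between the endpoints is δ = arccos(p₁·p₂) ≈ 0.555 rad (31.8°).
Interpolate at f = 1/2 with slerp weights a = sin((1−f)δ)/sin δ ≈ 0.520, b = sin(fδ)/sin δ ≈ 0.520.
p = a·p₁ + b·p₂ ≈ (-0.410, 0.262, -0.874); φ = arcsin(p_z) ≈ -60.88°, λ = atan2(p_y, p_x) ≈ 147.36°.

≈ lat -61°, lon 147°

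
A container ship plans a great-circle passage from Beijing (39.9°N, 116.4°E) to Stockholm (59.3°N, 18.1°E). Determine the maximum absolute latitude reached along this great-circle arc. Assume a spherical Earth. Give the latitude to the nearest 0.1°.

≈ 63.5°N

The great circle lies in the plane with unit normal n̂ = (p₁ × p₂)/|p₁ × p₂|.
Here n̂_z ≈ -0.446; the vertex latitude is φ_max = arccos|n̂_z| ≈ 63.5°.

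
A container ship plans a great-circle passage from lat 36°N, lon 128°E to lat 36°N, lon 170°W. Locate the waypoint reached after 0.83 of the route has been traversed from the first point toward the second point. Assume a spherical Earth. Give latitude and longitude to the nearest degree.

Convert each endpoint to a unit vector on the sphere (x = cos φ cos λ, y = cos φ sin λ, z = sin φ).
The central angle between the endpoints is δ = arccos(p₁·p₂) ≈ 0.860 rad (49.2°).
Interpolate at f = 0.83 with slerp weights a = sin((1−f)δ)/sin δ ≈ 0.192, b = sin(fδ)/sin δ ≈ 0.864.
p = a·p₁ + b·p₂ ≈ (-0.784, 0.001, 0.621); φ = arcsin(p_z) ≈ 38.37°, λ = atan2(p_y, p_x) ≈ 179.91°.

≈ lat 38°N, lon 180°E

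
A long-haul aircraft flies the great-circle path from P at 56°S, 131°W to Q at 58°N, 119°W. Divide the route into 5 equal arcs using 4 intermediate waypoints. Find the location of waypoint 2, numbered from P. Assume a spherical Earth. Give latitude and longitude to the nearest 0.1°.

Convert each endpoint to a unit vector on the sphere (x = cos φ cos λ, y = cos φ sin λ, z = sin φ).
The central angle between the endpoints is δ = arccos(p₁·p₂) ≈ 1.997 rad (114.4°).
Interpolate at f = 2/5 with slerp weights a = sin((1−f)δ)/sin δ ≈ 1.023, b = sin(fδ)/sin δ ≈ 0.787.
p = a·p₁ + b·p₂ ≈ (-0.577, -0.796, -0.181); φ = arcsin(p_z) ≈ -10.41°, λ = atan2(p_y, p_x) ≈ -125.94°.

≈ 10.4°S, 125.9°W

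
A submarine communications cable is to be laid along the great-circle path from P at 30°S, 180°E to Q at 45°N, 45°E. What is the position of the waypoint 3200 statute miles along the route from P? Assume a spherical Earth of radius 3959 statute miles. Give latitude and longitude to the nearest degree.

The haversine formula gives a central angle δ ≈ 2.476 rad (141.9°) between the endpoints. The total great-circle distance is δ·R ≈ 2.476 × 3959 ≈ 9803 mi, so the target fraction is f = 3200/9803 ≈ 0.326.
Interpolate at f ≈ 0.326 with slerp weights a = sin((1−f)δ)/sin δ ≈ 1.612, b = sin(fδ)/sin δ ≈ 1.171.
p = a·p₁ + b·p₂ ≈ (-0.810, 0.586, 0.022); φ = arcsin(p_z) ≈ 1.27°, λ = atan2(p_y, p_x) ≈ 144.15°.

≈ 1°N, 144°E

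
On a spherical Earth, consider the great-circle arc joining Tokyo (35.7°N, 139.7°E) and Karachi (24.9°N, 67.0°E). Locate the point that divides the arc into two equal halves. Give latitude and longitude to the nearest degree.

≈ 36°N, 101°E

Write both endpoints as unit vectors p₁, p₂ with components (cos φ cos λ, cos φ sin λ, sin φ).
The central angle between the endpoints is δ = arccos(p₁·p₂) ≈ 1.087 rad (62.3°).
Interpolate at f = 1/2 with slerp weights a = sin((1−f)δ)/sin δ ≈ 0.584, b = sin(fδ)/sin δ ≈ 0.584.
p = a·p₁ + b·p₂ ≈ (-0.155, 0.795, 0.587); φ = arcsin(p_z) ≈ 35.94°, λ = atan2(p_y, p_x) ≈ 101.02°.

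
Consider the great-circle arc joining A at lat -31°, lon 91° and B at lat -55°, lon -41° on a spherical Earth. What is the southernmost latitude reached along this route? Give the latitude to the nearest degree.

The great circle lies in the plane with unit normal n̂ = (p₁ × p₂)/|p₁ × p₂|.
Here n̂_z ≈ -0.367; the vertex latitude is φ_max = arccos|n̂_z| ≈ 68.5°.
Check via Clairaut: cos φ_max = |cos φ₁| · sin C = cos(31.0°)·sin(154.7°) ≈ 0.367, again giving ≈ 68.5°.

≈ -68°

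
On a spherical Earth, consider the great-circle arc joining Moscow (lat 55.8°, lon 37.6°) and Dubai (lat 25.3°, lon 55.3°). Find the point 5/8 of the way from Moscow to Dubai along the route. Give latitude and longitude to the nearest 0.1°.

≈ lat 37.0°, lon 50.5°

Convert each endpoint to a unit vector on the sphere (x = cos φ cos λ, y = cos φ sin λ, z = sin φ).
The central angle between the endpoints is δ = arccos(p₁·p₂) ≈ 0.578 rad (33.1°).
Interpolate at f = 5/8 with slerp weights a = sin((1−f)δ)/sin δ ≈ 0.394, b = sin(fδ)/sin δ ≈ 0.647.
p = a·p₁ + b·p₂ ≈ (0.508, 0.616, 0.602); φ = arcsin(p_z) ≈ 37.01°, λ = atan2(p_y, p_x) ≈ 50.47°.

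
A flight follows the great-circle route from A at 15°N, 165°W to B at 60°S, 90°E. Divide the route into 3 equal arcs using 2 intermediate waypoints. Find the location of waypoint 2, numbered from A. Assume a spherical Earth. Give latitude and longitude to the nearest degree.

≈ 46°S, 149°E

Convert each endpoint to a unit vector on the sphere (x = cos φ cos λ, y = cos φ sin λ, z = sin φ).
The central angle between the endpoints is δ = arccos(p₁·p₂) ≈ 1.927 rad (110.4°).
Interpolate at f = 2/3 with slerp weights a = sin((1−f)δ)/sin δ ≈ 0.639, b = sin(fδ)/sin δ ≈ 1.024.
p = a·p₁ + b·p₂ ≈ (-0.597, 0.352, -0.721); φ = arcsin(p_z) ≈ -46.15°, λ = atan2(p_y, p_x) ≈ 149.45°.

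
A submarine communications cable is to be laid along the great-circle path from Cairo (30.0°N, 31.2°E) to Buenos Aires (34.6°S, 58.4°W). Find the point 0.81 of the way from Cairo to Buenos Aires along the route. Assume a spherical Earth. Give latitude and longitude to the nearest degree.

From cos δ = sin φ₁ sin φ₂ + cos φ₁ cos φ₂ cos Δλ, the central angle is δ ≈ 1.853 rad (106.2°).
Interpolate at f = 0.81 with slerp weights a = sin((1−f)δ)/sin δ ≈ 0.359, b = sin(fδ)/sin δ ≈ 1.039.
p = a·p₁ + b·p₂ ≈ (0.714, -0.567, -0.410); φ = arcsin(p_z) ≈ -24.22°, λ = atan2(p_y, p_x) ≈ -38.46°.

≈ 24°S, 38°W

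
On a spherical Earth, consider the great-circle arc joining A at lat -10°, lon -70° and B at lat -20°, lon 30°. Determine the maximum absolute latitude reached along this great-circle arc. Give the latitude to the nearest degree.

≈ -24°

The great circle lies in the plane with unit normal n̂ = (p₁ × p₂)/|p₁ × p₂|.
Here n̂_z ≈ +0.916; the vertex latitude is φ_max = arccos|n̂_z| ≈ 23.6°.
Check via Clairaut: cos φ_max = |cos φ₁| · sin C = cos(10.0°)·sin(111.5°) ≈ 0.916, again giving ≈ 23.6°.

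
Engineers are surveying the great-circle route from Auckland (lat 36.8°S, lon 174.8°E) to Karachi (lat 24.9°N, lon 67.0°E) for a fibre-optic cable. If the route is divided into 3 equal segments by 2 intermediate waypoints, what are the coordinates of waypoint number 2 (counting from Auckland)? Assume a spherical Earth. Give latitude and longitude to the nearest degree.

Convert each endpoint to a unit vector on the sphere (x = cos φ cos λ, y = cos φ sin λ, z = sin φ).
The central angle between the endpoints is δ = arccos(p₁·p₂) ≈ 2.065 rad (118.3°).
Interpolate at f = 2/3 with slerp weights a = sin((1−f)δ)/sin δ ≈ 0.722, b = sin(fδ)/sin δ ≈ 1.114.
p = a·p₁ + b·p₂ ≈ (-0.180, 0.983, 0.037); φ = arcsin(p_z) ≈ 2.12°, λ = atan2(p_y, p_x) ≈ 100.40°.

≈ lat 2°N, lon 100°E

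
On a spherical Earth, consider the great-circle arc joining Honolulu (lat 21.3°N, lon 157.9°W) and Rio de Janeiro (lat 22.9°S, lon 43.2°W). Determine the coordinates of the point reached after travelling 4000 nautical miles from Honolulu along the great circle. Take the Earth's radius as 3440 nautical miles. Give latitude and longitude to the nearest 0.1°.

≈ lat 4.3°S, lon 95.1°W

Write both endpoints as unit vectors p₁, p₂ with components (cos φ cos λ, cos φ sin λ, sin φ).
The central angle between the endpoints is δ = arccos(p₁·p₂) ≈ 2.094 rad (120.0°). The total great-circle distance is δ·R ≈ 2.094 × 3440 ≈ 7205 nmi, so the target fraction is f = 4000/7205 ≈ 0.555.
Interpolate at f ≈ 0.555 with slerp weights a = sin((1−f)δ)/sin δ ≈ 0.927, b = sin(fδ)/sin δ ≈ 1.060.
p = a·p₁ + b·p₂ ≈ (-0.088, -0.993, -0.076); φ = arcsin(p_z) ≈ -4.35°, λ = atan2(p_y, p_x) ≈ -95.08°.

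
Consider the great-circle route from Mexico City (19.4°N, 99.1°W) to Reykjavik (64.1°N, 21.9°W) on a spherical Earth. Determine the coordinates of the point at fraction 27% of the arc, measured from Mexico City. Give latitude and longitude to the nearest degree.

≈ (35°N, 89°W)

From cos δ = sin φ₁ sin φ₂ + cos φ₁ cos φ₂ cos Δλ, the central angle is δ ≈ 1.170 rad (67.0°).
Interpolate at f = 0.27 with slerp weights a = sin((1−f)δ)/sin δ ≈ 0.819, b = sin(fδ)/sin δ ≈ 0.337.
p = a·p₁ + b·p₂ ≈ (0.015, -0.818, 0.576); φ = arcsin(p_z) ≈ 35.14°, λ = atan2(p_y, p_x) ≈ -88.98°.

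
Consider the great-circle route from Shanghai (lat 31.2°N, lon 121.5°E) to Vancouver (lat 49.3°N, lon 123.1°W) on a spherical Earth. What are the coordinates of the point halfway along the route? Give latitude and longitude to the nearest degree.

≈ lat 57°N, lon 167°E

Convert each endpoint to a unit vector on the sphere (x = cos φ cos λ, y = cos φ sin λ, z = sin φ).
The central angle between the endpoints is δ = arccos(p₁·p₂) ≈ 1.417 rad (81.2°).
Interpolate at f = 1/2 with slerp weights a = sin((1−f)δ)/sin δ ≈ 0.658, b = sin(fδ)/sin δ ≈ 0.658.
p = a·p₁ + b·p₂ ≈ (-0.529, 0.121, 0.840); φ = arcsin(p_z) ≈ 57.16°, λ = atan2(p_y, p_x) ≈ 167.16°.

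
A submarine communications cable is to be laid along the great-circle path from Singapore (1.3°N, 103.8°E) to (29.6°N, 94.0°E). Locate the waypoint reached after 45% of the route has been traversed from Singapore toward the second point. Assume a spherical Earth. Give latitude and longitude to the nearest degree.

≈ (14°N, 100°E)

Write both endpoints as unit vectors p₁, p₂ with components (cos φ cos λ, cos φ sin λ, sin φ).
The central angle between the endpoints is δ = arccos(p₁·p₂) ≈ 0.520 rad (29.8°).
Interpolate at f = 0.45 with slerp weights a = sin((1−f)δ)/sin δ ≈ 0.568, b = sin(fδ)/sin δ ≈ 0.467.
p = a·p₁ + b·p₂ ≈ (-0.164, 0.956, 0.243); φ = arcsin(p_z) ≈ 14.09°, λ = atan2(p_y, p_x) ≈ 99.72°.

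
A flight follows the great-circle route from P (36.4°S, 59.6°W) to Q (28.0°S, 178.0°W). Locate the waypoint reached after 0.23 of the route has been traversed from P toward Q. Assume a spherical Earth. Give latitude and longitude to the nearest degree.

The haversine formula gives a central angle δ ≈ 1.630 rad (93.4°) between the endpoints.
Interpolate at f = 0.23 with slerp weights a = sin((1−f)δ)/sin δ ≈ 0.952, b = sin(fδ)/sin δ ≈ 0.367.
p = a·p₁ + b·p₂ ≈ (0.064, -0.672, -0.737); φ = arcsin(p_z) ≈ -47.51°, λ = atan2(p_y, p_x) ≈ -84.55°.

≈ (48°S, 85°W)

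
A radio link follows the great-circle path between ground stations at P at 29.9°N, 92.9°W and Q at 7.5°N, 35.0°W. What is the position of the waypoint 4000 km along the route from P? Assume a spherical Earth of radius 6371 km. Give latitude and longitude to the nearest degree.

≈ 18°N, 55°W

The haversine formula gives a central angle δ ≈ 1.022 rad (58.5°) between the endpoints. The total great-circle distance is δ·R ≈ 1.022 × 6371 ≈ 6510 km, so the target fraction is f = 4000/6510 ≈ 0.614.
Interpolate at f ≈ 0.614 with slerp weights a = sin((1−f)δ)/sin δ ≈ 0.450, b = sin(fδ)/sin δ ≈ 0.689.
p = a·p₁ + b·p₂ ≈ (0.539, -0.781, 0.314); φ = arcsin(p_z) ≈ 18.31°, λ = atan2(p_y, p_x) ≈ -55.37°.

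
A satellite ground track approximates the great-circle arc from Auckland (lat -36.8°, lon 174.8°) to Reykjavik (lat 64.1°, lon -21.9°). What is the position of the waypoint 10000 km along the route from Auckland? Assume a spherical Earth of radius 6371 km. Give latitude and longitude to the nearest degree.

≈ lat 51°, lon -161°

Write both endpoints as unit vectors p₁, p₂ with components (cos φ cos λ, cos φ sin λ, sin φ).
The central angle between the endpoints is δ = arccos(p₁·p₂) ≈ 2.634 rad (150.9°). The total great-circle distance is δ·R ≈ 2.634 × 6371 ≈ 16781 km, so the target fraction is f = 10000/16781 ≈ 0.596.
Interpolate at f ≈ 0.596 with slerp weights a = sin((1−f)δ)/sin δ ≈ 1.799, b = sin(fδ)/sin δ ≈ 2.057.
p = a·p₁ + b·p₂ ≈ (-0.601, -0.205, 0.773); φ = arcsin(p_z) ≈ 50.61°, λ = atan2(p_y, p_x) ≈ -161.19°.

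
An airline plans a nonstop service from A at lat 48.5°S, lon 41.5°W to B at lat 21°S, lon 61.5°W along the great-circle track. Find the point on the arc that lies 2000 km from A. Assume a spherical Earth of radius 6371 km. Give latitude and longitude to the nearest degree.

≈ lat 33°S, lon 54°W

Write both endpoints as unit vectors p₁, p₂ with components (cos φ cos λ, cos φ sin λ, sin φ).
The central angle between the endpoints is δ = arccos(p₁·p₂) ≈ 0.555 rad (31.8°). The total great-circle distance is δ·R ≈ 0.555 × 6371 ≈ 3538 km, so the target fraction is f = 2000/3538 ≈ 0.565.
Interpolate at f ≈ 0.565 with slerp weights a = sin((1−f)δ)/sin δ ≈ 0.453, b = sin(fδ)/sin δ ≈ 0.586.
p = a·p₁ + b·p₂ ≈ (0.486, -0.680, -0.550); φ = arcsin(p_z) ≈ -33.33°, λ = atan2(p_y, p_x) ≈ -54.43°.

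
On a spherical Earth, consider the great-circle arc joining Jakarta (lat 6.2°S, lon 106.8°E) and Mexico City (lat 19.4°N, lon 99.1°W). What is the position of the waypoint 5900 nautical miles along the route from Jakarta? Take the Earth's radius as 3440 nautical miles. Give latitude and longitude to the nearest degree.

≈ lat 31°N, lon 157°W

The haversine formula gives a central angle δ ≈ 2.645 rad (151.6°) between the endpoints. The total great-circle distance is δ·R ≈ 2.645 × 3440 ≈ 9100 nmi, so the target fraction is f = 5900/9100 ≈ 0.648.
Interpolate at f ≈ 0.648 with slerp weights a = sin((1−f)δ)/sin δ ≈ 1.684, b = sin(fδ)/sin δ ≈ 2.079.
p = a·p₁ + b·p₂ ≈ (-0.794, -0.333, 0.509); φ = arcsin(p_z) ≈ 30.57°, λ = atan2(p_y, p_x) ≈ -157.24°.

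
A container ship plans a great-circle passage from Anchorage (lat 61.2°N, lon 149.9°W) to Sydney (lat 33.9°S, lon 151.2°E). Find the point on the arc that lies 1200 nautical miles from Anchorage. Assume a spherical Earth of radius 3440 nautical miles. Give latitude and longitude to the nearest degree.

≈ lat 45°N, lon 171°W

Write both endpoints as unit vectors p₁, p₂ with components (cos φ cos λ, cos φ sin λ, sin φ).
The central angle between the endpoints is δ = arccos(p₁·p₂) ≈ 1.857 rad (106.4°). The total great-circle distance is δ·R ≈ 1.857 × 3440 ≈ 6388 nmi, so the target fraction is f = 1200/6388 ≈ 0.188.
Interpolate at f ≈ 0.188 with slerp weights a = sin((1−f)δ)/sin δ ≈ 1.040, b = sin(fδ)/sin δ ≈ 0.356.
p = a·p₁ + b·p₂ ≈ (-0.693, -0.109, 0.713); φ = arcsin(p_z) ≈ 45.47°, λ = atan2(p_y, p_x) ≈ -171.07°.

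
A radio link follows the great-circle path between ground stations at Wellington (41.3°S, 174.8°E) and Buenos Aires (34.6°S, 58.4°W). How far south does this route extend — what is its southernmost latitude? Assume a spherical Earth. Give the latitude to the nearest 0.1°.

The great circle lies in the plane with unit normal n̂ = (p₁ × p₂)/|p₁ × p₂|.
Here n̂_z ≈ +0.495; the vertex latitude is φ_max = arccos|n̂_z| ≈ 60.3°.

≈ 60.3°S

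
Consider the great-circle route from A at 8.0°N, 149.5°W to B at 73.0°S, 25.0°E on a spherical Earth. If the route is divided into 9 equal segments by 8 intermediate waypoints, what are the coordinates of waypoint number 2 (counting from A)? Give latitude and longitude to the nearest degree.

Convert each endpoint to a unit vector on the sphere (x = cos φ cos λ, y = cos φ sin λ, z = sin φ).
The central angle between the endpoints is δ = arccos(p₁·p₂) ≈ 2.006 rad (114.9°).
Interpolate at f = 2/9 with slerp weights a = sin((1−f)δ)/sin δ ≈ 1.103, b = sin(fδ)/sin δ ≈ 0.475.
p = a·p₁ + b·p₂ ≈ (-0.815, -0.495, -0.301); φ = arcsin(p_z) ≈ -17.52°, λ = atan2(p_y, p_x) ≈ -148.70°.

≈ 18°S, 149°W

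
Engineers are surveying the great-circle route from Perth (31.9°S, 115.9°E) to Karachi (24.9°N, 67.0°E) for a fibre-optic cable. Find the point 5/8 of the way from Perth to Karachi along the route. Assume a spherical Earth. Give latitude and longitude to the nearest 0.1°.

Write both endpoints as unit vectors p₁, p₂ with components (cos φ cos λ, cos φ sin λ, sin φ).
The central angle between the endpoints is δ = arccos(p₁·p₂) ≈ 1.283 rad (73.5°).
Interpolate at f = 5/8 with slerp weights a = sin((1−f)δ)/sin δ ≈ 0.483, b = sin(fδ)/sin δ ≈ 0.750.
p = a·p₁ + b·p₂ ≈ (0.087, 0.994, 0.061); φ = arcsin(p_z) ≈ 3.47°, λ = atan2(p_y, p_x) ≈ 85.02°.

≈ (3.5°N, 85.0°E)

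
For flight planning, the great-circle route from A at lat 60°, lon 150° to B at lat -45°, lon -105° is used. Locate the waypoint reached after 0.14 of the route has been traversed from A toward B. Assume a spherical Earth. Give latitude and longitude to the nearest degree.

≈ lat 51°, lon 179°

Write both endpoints as unit vectors p₁, p₂ with components (cos φ cos λ, cos φ sin λ, sin φ).
The central angle between the endpoints is δ = arccos(p₁·p₂) ≈ 2.352 rad (134.7°).
Interpolate at f = 0.14 with slerp weights a = sin((1−f)δ)/sin δ ≈ 1.267, b = sin(fδ)/sin δ ≈ 0.455.
p = a·p₁ + b·p₂ ≈ (-0.632, 0.006, 0.775); φ = arcsin(p_z) ≈ 50.82°, λ = atan2(p_y, p_x) ≈ 179.48°.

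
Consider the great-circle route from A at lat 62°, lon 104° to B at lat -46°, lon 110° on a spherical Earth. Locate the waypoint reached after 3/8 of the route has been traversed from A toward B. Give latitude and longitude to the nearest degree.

≈ lat 22°, lon 107°

Write both endpoints as unit vectors p₁, p₂ with components (cos φ cos λ, cos φ sin λ, sin φ).
The central angle between the endpoints is δ = arccos(p₁·p₂) ≈ 1.887 rad (108.1°).
Interpolate at f = 3/8 with slerp weights a = sin((1−f)δ)/sin δ ≈ 0.972, b = sin(fδ)/sin δ ≈ 0.684.
p = a·p₁ + b·p₂ ≈ (-0.273, 0.889, 0.367); φ = arcsin(p_z) ≈ 21.51°, λ = atan2(p_y, p_x) ≈ 107.06°.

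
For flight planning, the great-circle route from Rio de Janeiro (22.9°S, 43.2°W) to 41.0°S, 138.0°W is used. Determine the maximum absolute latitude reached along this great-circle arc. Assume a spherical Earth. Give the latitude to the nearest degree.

≈ 45°S

The great circle lies in the plane with unit normal n̂ = (p₁ × p₂)/|p₁ × p₂|.
Here n̂_z ≈ -0.707; the vertex latitude is φ_max = arccos|n̂_z| ≈ 45.0°.
Check via Clairaut: cos φ_max = |cos φ₁| · sin C = cos(22.9°)·sin(129.9°) ≈ 0.707, again giving ≈ 45.0°.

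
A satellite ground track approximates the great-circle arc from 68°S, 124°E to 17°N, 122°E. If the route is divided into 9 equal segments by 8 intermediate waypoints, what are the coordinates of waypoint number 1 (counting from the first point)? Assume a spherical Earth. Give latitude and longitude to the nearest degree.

≈ 59°S, 123°E

Convert each endpoint to a unit vector on the sphere (x = cos φ cos λ, y = cos φ sin λ, z = sin φ).
The central angle between the endpoints is δ = arccos(p₁·p₂) ≈ 1.484 rad (85.0°).
Interpolate at f = 1/9 with slerp weights a = sin((1−f)δ)/sin δ ≈ 0.972, b = sin(fδ)/sin δ ≈ 0.165.
p = a·p₁ + b·p₂ ≈ (-0.287, 0.436, -0.853); φ = arcsin(p_z) ≈ -58.56°, λ = atan2(p_y, p_x) ≈ 123.40°.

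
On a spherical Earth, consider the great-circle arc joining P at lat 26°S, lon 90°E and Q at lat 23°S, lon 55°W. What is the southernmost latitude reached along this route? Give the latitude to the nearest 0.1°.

The great circle lies in the plane with unit normal n̂ = (p₁ × p₂)/|p₁ × p₂|.
Here n̂_z ≈ -0.550; the vertex latitude is φ_max = arccos|n̂_z| ≈ 56.6°.

≈ 56.6°S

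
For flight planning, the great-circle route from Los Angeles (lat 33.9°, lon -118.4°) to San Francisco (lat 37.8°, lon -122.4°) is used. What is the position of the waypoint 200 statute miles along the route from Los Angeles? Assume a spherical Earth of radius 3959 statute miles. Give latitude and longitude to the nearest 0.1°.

Convert each endpoint to a unit vector on the sphere (x = cos φ cos λ, y = cos φ sin λ, z = sin φ).
The central angle between the endpoints is δ = arccos(p₁·p₂) ≈ 0.088 rad (5.1°). The total great-circle distance is δ·R ≈ 0.088 × 3959 ≈ 350 mi, so the target fraction is f = 200/350 ≈ 0.571.
Interpolate at f ≈ 0.571 with slerp weights a = sin((1−f)δ)/sin δ ≈ 0.430, b = sin(fδ)/sin δ ≈ 0.571.
p = a·p₁ + b·p₂ ≈ (-0.412, -0.695, 0.590); φ = arcsin(p_z) ≈ 36.14°, λ = atan2(p_y, p_x) ≈ -120.63°.

≈ lat 36.1°, lon -120.6°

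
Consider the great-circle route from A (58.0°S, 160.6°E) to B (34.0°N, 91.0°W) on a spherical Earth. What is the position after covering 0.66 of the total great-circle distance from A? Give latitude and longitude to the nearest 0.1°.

≈ (1.9°S, 117.0°W)

Write both endpoints as unit vectors p₁, p₂ with components (cos φ cos λ, cos φ sin λ, sin φ).
The central angle between the endpoints is δ = arccos(p₁·p₂) ≈ 2.231 rad (127.8°).
Interpolate at f = 0.66 with slerp weights a = sin((1−f)δ)/sin δ ≈ 0.870, b = sin(fδ)/sin δ ≈ 1.259.
p = a·p₁ + b·p₂ ≈ (-0.453, -0.891, -0.034); φ = arcsin(p_z) ≈ -1.94°, λ = atan2(p_y, p_x) ≈ -116.97°.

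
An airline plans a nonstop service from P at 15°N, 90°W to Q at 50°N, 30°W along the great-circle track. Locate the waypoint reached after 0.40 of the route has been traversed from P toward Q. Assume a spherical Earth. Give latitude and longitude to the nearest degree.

Write both endpoints as unit vectors p₁, p₂ with components (cos φ cos λ, cos φ sin λ, sin φ).
The central angle between the endpoints is δ = arccos(p₁·p₂) ≈ 1.037 rad (59.4°).
Interpolate at f = 0.40 with slerp weights a = sin((1−f)δ)/sin δ ≈ 0.677, b = sin(fδ)/sin δ ≈ 0.468.
p = a·p₁ + b·p₂ ≈ (0.261, -0.804, 0.534); φ = arcsin(p_z) ≈ 32.27°, λ = atan2(p_y, p_x) ≈ -72.05°.

≈ 32°N, 72°W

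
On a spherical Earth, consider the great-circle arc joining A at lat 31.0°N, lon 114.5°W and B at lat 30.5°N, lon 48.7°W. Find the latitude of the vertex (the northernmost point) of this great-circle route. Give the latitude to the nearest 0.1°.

The great circle lies in the plane with unit normal n̂ = (p₁ × p₂)/|p₁ × p₂|.
Here n̂_z ≈ +0.816; the vertex latitude is φ_max = arccos|n̂_z| ≈ 35.3°.
Check via Clairaut: cos φ_max = |cos φ₁| · sin C = cos(31.0°)·sin(72.1°) ≈ 0.816, again giving ≈ 35.3°.

≈ 35.3°N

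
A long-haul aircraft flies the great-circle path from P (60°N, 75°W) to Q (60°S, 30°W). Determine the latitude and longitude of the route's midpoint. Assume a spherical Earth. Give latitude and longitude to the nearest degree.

Write both endpoints as unit vectors p₁, p₂ with components (cos φ cos λ, cos φ sin λ, sin φ).
The central angle between the endpoints is δ = arccos(p₁·p₂) ≈ 2.181 rad (125.0°).
Interpolate at f = 1/2 with slerp weights a = sin((1−f)δ)/sin δ ≈ 1.082, b = sin(fδ)/sin δ ≈ 1.082.
p = a·p₁ + b·p₂ ≈ (0.609, -0.793, 0.000); φ = arcsin(p_z) ≈ 0.00°, λ = atan2(p_y, p_x) ≈ -52.50°.

≈ (0°N, 52°W)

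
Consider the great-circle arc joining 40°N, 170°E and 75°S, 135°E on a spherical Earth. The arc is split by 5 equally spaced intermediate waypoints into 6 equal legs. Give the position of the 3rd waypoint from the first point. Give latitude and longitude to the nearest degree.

Write both endpoints as unit vectors p₁, p₂ with components (cos φ cos λ, cos φ sin λ, sin φ).
The central angle between the endpoints is δ = arccos(p₁·p₂) ≈ 2.047 rad (117.3°).
Interpolate at f = 3/6 with slerp weights a = sin((1−f)δ)/sin δ ≈ 0.961, b = sin(fδ)/sin δ ≈ 0.961.
p = a·p₁ + b·p₂ ≈ (-0.901, 0.304, -0.311); φ = arcsin(p_z) ≈ -18.09°, λ = atan2(p_y, p_x) ≈ 161.37°.

≈ 18°S, 161°E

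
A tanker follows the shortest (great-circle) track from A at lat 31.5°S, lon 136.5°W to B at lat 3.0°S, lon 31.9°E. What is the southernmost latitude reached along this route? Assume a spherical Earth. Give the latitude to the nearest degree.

≈ 73°S

The great circle lies in the plane with unit normal n̂ = (p₁ × p₂)/|p₁ × p₂|.
Here n̂_z ≈ +0.290; the vertex latitude is φ_max = arccos|n̂_z| ≈ 73.2°.
Check via Clairaut: cos φ_max = |cos φ₁| · sin C = cos(31.5°)·sin(160.1°) ≈ 0.290, again giving ≈ 73.2°.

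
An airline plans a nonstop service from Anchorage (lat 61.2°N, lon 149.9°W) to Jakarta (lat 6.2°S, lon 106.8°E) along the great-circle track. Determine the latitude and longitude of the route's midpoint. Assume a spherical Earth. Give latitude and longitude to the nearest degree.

Write both endpoints as unit vectors p₁, p₂ with components (cos φ cos λ, cos φ sin λ, sin φ).
The central angle between the endpoints is δ = arccos(p₁·p₂) ≈ 1.777 rad (101.8°).
Interpolate at f = 1/2 with slerp weights a = sin((1−f)δ)/sin δ ≈ 0.793, b = sin(fδ)/sin δ ≈ 0.793.
p = a·p₁ + b·p₂ ≈ (-0.558, 0.563, 0.609); φ = arcsin(p_z) ≈ 37.53°, λ = atan2(p_y, p_x) ≈ 134.76°.

≈ lat 38°N, lon 135°E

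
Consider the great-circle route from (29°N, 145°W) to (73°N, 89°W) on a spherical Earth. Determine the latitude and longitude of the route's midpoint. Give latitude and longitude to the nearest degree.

≈ (54°N, 132°W)

Write both endpoints as unit vectors p₁, p₂ with components (cos φ cos λ, cos φ sin λ, sin φ).
The central angle between the endpoints is δ = arccos(p₁·p₂) ≈ 0.919 rad (52.7°).
Interpolate at f = 1/2 with slerp weights a = sin((1−f)δ)/sin δ ≈ 0.558, b = sin(fδ)/sin δ ≈ 0.558.
p = a·p₁ + b·p₂ ≈ (-0.397, -0.443, 0.804); φ = arcsin(p_z) ≈ 53.51°, λ = atan2(p_y, p_x) ≈ -131.86°.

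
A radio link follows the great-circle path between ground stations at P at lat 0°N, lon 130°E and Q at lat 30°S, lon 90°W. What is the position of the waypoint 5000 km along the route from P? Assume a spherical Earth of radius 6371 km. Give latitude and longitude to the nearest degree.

≈ lat 28°S, lon 167°E

The haversine formula gives a central angle δ ≈ 2.296 rad (131.6°) between the endpoints. The total great-circle distance is δ·R ≈ 2.296 × 6371 ≈ 14629 km, so the target fraction is f = 5000/14629 ≈ 0.342.
Interpolate at f ≈ 0.342 with slerp weights a = sin((1−f)δ)/sin δ ≈ 1.334, b = sin(fδ)/sin δ ≈ 0.944.
p = a·p₁ + b·p₂ ≈ (-0.858, 0.204, -0.472); φ = arcsin(p_z) ≈ -28.18°, λ = atan2(p_y, p_x) ≈ 166.62°.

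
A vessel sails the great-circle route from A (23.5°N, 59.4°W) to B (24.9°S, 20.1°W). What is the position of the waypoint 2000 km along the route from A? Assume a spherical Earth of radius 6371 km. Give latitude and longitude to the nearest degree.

≈ (9°N, 48°W)

Convert each endpoint to a unit vector on the sphere (x = cos φ cos λ, y = cos φ sin λ, z = sin φ).
The central angle between the endpoints is δ = arccos(p₁·p₂) ≈ 1.075 rad (61.6°). The total great-circle distance is δ·R ≈ 1.075 × 6371 ≈ 6848 km, so the target fraction is f = 2000/6848 ≈ 0.292.
Interpolate at f ≈ 0.292 with slerp weights a = sin((1−f)δ)/sin δ ≈ 0.784, b = sin(fδ)/sin δ ≈ 0.351.
p = a·p₁ + b·p₂ ≈ (0.665, -0.728, 0.165); φ = arcsin(p_z) ≈ 9.49°, λ = atan2(p_y, p_x) ≈ -47.60°.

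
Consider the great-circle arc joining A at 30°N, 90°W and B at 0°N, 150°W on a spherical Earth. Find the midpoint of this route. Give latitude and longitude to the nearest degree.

≈ 17°N, 122°W

From cos δ = sin φ₁ sin φ₂ + cos φ₁ cos φ₂ cos Δλ, the central angle is δ ≈ 1.123 rad (64.3°).
Interpolate at f = 1/2 with slerp weights a = sin((1−f)δ)/sin δ ≈ 0.591, b = sin(fδ)/sin δ ≈ 0.591.
p = a·p₁ + b·p₂ ≈ (-0.512, -0.807, 0.295); φ = arcsin(p_z) ≈ 17.18°, λ = atan2(p_y, p_x) ≈ -122.37°.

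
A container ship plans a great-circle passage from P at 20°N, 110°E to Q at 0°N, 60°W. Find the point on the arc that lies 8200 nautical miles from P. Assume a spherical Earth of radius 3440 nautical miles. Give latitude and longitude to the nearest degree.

≈ 19°N, 51°W

The haversine formula gives a central angle δ ≈ 2.753 rad (157.7°) between the endpoints. The total great-circle distance is δ·R ≈ 2.753 × 3440 ≈ 9470 nmi, so the target fraction is f = 8200/9470 ≈ 0.866.
Interpolate at f ≈ 0.866 with slerp weights a = sin((1−f)δ)/sin δ ≈ 0.952, b = sin(fδ)/sin δ ≈ 1.814.
p = a·p₁ + b·p₂ ≈ (0.601, -0.730, 0.326); φ = arcsin(p_z) ≈ 19.01°, λ = atan2(p_y, p_x) ≈ -50.54°.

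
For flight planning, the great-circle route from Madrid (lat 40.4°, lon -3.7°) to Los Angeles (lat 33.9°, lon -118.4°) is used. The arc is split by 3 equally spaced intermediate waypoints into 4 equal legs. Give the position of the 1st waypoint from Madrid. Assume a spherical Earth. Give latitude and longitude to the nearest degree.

≈ lat 52°, lon -30°

From cos δ = sin φ₁ sin φ₂ + cos φ₁ cos φ₂ cos Δλ, the central angle is δ ≈ 1.473 rad (84.4°).
Interpolate at f = 1/4 with slerp weights a = sin((1−f)δ)/sin δ ≈ 0.898, b = sin(fδ)/sin δ ≈ 0.362.
p = a·p₁ + b·p₂ ≈ (0.539, -0.308, 0.784); φ = arcsin(p_z) ≈ 51.59°, λ = atan2(p_y, p_x) ≈ -29.75°.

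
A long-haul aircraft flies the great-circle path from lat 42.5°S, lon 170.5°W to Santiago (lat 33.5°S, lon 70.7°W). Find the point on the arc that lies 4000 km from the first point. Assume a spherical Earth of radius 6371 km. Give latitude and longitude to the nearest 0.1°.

≈ lat 50.6°S, lon 118.4°W

From cos δ = sin φ₁ sin φ₂ + cos φ₁ cos φ₂ cos Δλ, the central angle is δ ≈ 1.299 rad (74.4°). The total great-circle distance is δ·R ≈ 1.299 × 6371 ≈ 8277 km, so the target fraction is f = 4000/8277 ≈ 0.483.
Interpolate at f ≈ 0.483 with slerp weights a = sin((1−f)δ)/sin δ ≈ 0.646, b = sin(fδ)/sin δ ≈ 0.610.
p = a·p₁ + b·p₂ ≈ (-0.302, -0.558, -0.773); φ = arcsin(p_z) ≈ -50.61°, λ = atan2(p_y, p_x) ≈ -118.36°.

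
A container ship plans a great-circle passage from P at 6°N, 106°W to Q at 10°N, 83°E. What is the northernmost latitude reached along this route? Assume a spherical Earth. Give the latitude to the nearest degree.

≈ 61°N

The great circle lies in the plane with unit normal n̂ = (p₁ × p₂)/|p₁ × p₂|.
Here n̂_z ≈ -0.487; the vertex latitude is φ_max = arccos|n̂_z| ≈ 60.9°.
Check via Clairaut: cos φ_max = |cos φ₁| · sin C = cos(6.0°)·sin(29.3°) ≈ 0.487, again giving ≈ 60.9°.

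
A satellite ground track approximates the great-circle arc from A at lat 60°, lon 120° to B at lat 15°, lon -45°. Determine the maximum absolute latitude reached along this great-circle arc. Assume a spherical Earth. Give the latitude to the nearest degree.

The great circle lies in the plane with unit normal n̂ = (p₁ × p₂)/|p₁ × p₂|.
Here n̂_z ≈ -0.129; the vertex latitude is φ_max = arccos|n̂_z| ≈ 82.6°.
Check via Clairaut: cos φ_max = |cos φ₁| · sin C = cos(60.0°)·sin(14.9°) ≈ 0.129, again giving ≈ 82.6°.

≈ 83°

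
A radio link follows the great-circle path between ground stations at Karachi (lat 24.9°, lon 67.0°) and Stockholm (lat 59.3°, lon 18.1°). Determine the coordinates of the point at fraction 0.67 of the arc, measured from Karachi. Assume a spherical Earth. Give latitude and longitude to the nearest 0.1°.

≈ lat 50.4°, lon 41.3°

From cos δ = sin φ₁ sin φ₂ + cos φ₁ cos φ₂ cos Δλ, the central angle is δ ≈ 0.841 rad (48.2°).
Interpolate at f = 0.67 with slerp weights a = sin((1−f)δ)/sin δ ≈ 0.368, b = sin(fδ)/sin δ ≈ 0.717.
p = a·p₁ + b·p₂ ≈ (0.478, 0.421, 0.771); φ = arcsin(p_z) ≈ 50.45°, λ = atan2(p_y, p_x) ≈ 41.34°.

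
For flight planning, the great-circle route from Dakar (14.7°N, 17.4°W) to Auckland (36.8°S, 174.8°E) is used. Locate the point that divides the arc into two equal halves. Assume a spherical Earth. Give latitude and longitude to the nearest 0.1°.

≈ 54.0°S, 59.9°W

Write both endpoints as unit vectors p₁, p₂ with components (cos φ cos λ, cos φ sin λ, sin φ).
The central angle between the endpoints is δ = arccos(p₁·p₂) ≈ 2.712 rad (155.4°).
Interpolate at f = 1/2 with slerp weights a = sin((1−f)δ)/sin δ ≈ 2.345, b = sin(fδ)/sin δ ≈ 2.345.
p = a·p₁ + b·p₂ ≈ (0.294, -0.508, -0.809); φ = arcsin(p_z) ≈ -54.05°, λ = atan2(p_y, p_x) ≈ -59.91°.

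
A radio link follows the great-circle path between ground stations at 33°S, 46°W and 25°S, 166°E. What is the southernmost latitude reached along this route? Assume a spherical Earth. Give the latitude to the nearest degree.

The great circle lies in the plane with unit normal n̂ = (p₁ × p₂)/|p₁ × p₂|.
Here n̂_z ≈ -0.443; the vertex latitude is φ_max = arccos|n̂_z| ≈ 63.7°.

≈ 64°S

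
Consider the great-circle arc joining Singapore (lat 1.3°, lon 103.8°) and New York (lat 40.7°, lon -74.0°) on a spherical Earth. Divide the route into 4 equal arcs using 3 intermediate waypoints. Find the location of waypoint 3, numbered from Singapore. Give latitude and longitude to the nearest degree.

≈ lat 75°, lon -67°

Write both endpoints as unit vectors p₁, p₂ with components (cos φ cos λ, cos φ sin λ, sin φ).
The central angle between the endpoints is δ = arccos(p₁·p₂) ≈ 2.408 rad (138.0°).
Interpolate at f = 3/4 with slerp weights a = sin((1−f)δ)/sin δ ≈ 0.845, b = sin(fδ)/sin δ ≈ 1.452.
p = a·p₁ + b·p₂ ≈ (0.102, -0.237, 0.966); φ = arcsin(p_z) ≈ 75.03°, λ = atan2(p_y, p_x) ≈ -66.78°.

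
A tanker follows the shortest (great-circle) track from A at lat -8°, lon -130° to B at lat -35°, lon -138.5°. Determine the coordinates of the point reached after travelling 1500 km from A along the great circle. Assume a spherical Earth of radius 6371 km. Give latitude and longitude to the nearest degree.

≈ lat -21°, lon -134°

Write both endpoints as unit vectors p₁, p₂ with components (cos φ cos λ, cos φ sin λ, sin φ).
The central angle between the endpoints is δ = arccos(p₁·p₂) ≈ 0.491 rad (28.1°). The total great-circle distance is δ·R ≈ 0.491 × 6371 ≈ 3125 km, so the target fraction is f = 1500/3125 ≈ 0.480.
Interpolate at f ≈ 0.480 with slerp weights a = sin((1−f)δ)/sin δ ≈ 0.536, b = sin(fδ)/sin δ ≈ 0.495.
p = a·p₁ + b·p₂ ≈ (-0.645, -0.675, -0.359); φ = arcsin(p_z) ≈ -21.01°, λ = atan2(p_y, p_x) ≈ -133.68°.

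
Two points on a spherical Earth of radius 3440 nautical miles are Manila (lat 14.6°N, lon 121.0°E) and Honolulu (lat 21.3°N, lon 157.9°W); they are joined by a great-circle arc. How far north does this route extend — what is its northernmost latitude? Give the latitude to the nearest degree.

The great circle lies in the plane with unit normal n̂ = (p₁ × p₂)/|p₁ × p₂|.
Here n̂_z ≈ +0.916; the vertex latitude is φ_max = arccos|n̂_z| ≈ 23.7°.

≈ 24°N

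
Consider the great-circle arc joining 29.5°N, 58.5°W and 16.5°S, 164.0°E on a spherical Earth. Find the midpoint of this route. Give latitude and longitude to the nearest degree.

≈ 17°N, 134°W

The haversine formula gives a central angle δ ≈ 2.427 rad (139.0°) between the endpoints.
Interpolate at f = 1/2 with slerp weights a = sin((1−f)δ)/sin δ ≈ 1.429, b = sin(fδ)/sin δ ≈ 1.429.
p = a·p₁ + b·p₂ ≈ (-0.667, -0.683, 0.298); φ = arcsin(p_z) ≈ 17.33°, λ = atan2(p_y, p_x) ≈ -134.34°.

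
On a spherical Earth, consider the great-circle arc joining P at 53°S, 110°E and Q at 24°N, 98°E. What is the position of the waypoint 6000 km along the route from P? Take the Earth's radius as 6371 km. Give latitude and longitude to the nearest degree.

≈ 0°N, 101°E

Write both endpoints as unit vectors p₁, p₂ with components (cos φ cos λ, cos φ sin λ, sin φ).
The central angle between the endpoints is δ = arccos(p₁·p₂) ≈ 1.356 rad (77.7°). The total great-circle distance is δ·R ≈ 1.356 × 6371 ≈ 8640 km, so the target fraction is f = 6000/8640 ≈ 0.694.
Interpolate at f ≈ 0.694 with slerp weights a = sin((1−f)δ)/sin δ ≈ 0.412, b = sin(fδ)/sin δ ≈ 0.828.
p = a·p₁ + b·p₂ ≈ (-0.190, 0.982, 0.007); φ = arcsin(p_z) ≈ 0.43°, λ = atan2(p_y, p_x) ≈ 100.96°.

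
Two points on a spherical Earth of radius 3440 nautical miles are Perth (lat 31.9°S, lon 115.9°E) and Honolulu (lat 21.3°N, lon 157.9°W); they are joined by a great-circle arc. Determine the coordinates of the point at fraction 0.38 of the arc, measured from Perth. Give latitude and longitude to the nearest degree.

≈ lat 14°S, lon 152°E

The haversine formula gives a central angle δ ≈ 1.711 rad (98.0°) between the endpoints.
Interpolate at f = 0.38 with slerp weights a = sin((1−f)δ)/sin δ ≈ 0.881, b = sin(fδ)/sin δ ≈ 0.611.
p = a·p₁ + b·p₂ ≈ (-0.854, 0.459, -0.244); φ = arcsin(p_z) ≈ -14.10°, λ = atan2(p_y, p_x) ≈ 151.77°.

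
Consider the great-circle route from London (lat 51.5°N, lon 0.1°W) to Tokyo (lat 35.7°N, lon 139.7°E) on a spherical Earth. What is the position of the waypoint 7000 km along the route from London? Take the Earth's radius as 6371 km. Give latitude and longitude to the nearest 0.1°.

Write both endpoints as unit vectors p₁, p₂ with components (cos φ cos λ, cos φ sin λ, sin φ).
The central angle between the endpoints is δ = arccos(p₁·p₂) ≈ 1.500 rad (86.0°). The total great-circle distance is δ·R ≈ 1.500 × 6371 ≈ 9558 km, so the target fraction is f = 7000/9558 ≈ 0.732.
Interpolate at f ≈ 0.732 with slerp weights a = sin((1−f)δ)/sin δ ≈ 0.392, b = sin(fδ)/sin δ ≈ 0.893.
p = a·p₁ + b·p₂ ≈ (-0.309, 0.469, 0.828); φ = arcsin(p_z) ≈ 55.85°, λ = atan2(p_y, p_x) ≈ 123.42°.

≈ lat 55.9°N, lon 123.4°E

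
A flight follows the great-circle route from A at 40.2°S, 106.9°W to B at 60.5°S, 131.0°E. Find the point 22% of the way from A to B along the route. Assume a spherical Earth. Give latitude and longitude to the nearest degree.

≈ 53°S, 118°W

Convert each endpoint to a unit vector on the sphere (x = cos φ cos λ, y = cos φ sin λ, z = sin φ).
The central angle between the endpoints is δ = arccos(p₁·p₂) ≈ 1.200 rad (68.8°).
Interpolate at f = 0.22 with slerp weights a = sin((1−f)δ)/sin δ ≈ 0.864, b = sin(fδ)/sin δ ≈ 0.280.
p = a·p₁ + b·p₂ ≈ (-0.282, -0.527, -0.801); φ = arcsin(p_z) ≈ -53.26°, λ = atan2(p_y, p_x) ≈ -118.16°.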